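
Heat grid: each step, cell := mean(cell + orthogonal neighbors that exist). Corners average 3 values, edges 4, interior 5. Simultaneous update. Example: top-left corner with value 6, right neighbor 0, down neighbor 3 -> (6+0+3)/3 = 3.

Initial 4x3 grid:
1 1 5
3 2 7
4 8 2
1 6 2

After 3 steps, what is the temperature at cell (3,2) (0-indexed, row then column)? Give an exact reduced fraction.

Step 1: cell (3,2) = 10/3
Step 2: cell (3,2) = 37/9
Step 3: cell (3,2) = 1093/270
Full grid after step 3:
  6007/2160 14699/4800 1973/540
  2777/900 3663/1000 27791/7200
  13523/3600 3893/1000 30371/7200
  8299/2160 19579/4800 1093/270

Answer: 1093/270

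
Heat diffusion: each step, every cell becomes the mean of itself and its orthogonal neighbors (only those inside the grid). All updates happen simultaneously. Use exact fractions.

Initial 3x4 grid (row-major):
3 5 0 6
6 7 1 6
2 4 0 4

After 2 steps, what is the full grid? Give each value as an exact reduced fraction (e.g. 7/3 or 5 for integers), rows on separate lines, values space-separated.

After step 1:
  14/3 15/4 3 4
  9/2 23/5 14/5 17/4
  4 13/4 9/4 10/3
After step 2:
  155/36 961/240 271/80 15/4
  533/120 189/50 169/50 863/240
  47/12 141/40 349/120 59/18

Answer: 155/36 961/240 271/80 15/4
533/120 189/50 169/50 863/240
47/12 141/40 349/120 59/18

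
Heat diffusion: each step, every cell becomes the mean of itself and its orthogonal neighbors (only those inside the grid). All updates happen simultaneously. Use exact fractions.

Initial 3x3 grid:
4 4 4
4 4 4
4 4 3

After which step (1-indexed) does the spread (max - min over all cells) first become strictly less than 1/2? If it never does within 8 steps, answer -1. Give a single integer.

Step 1: max=4, min=11/3, spread=1/3
  -> spread < 1/2 first at step 1
Step 2: max=4, min=67/18, spread=5/18
Step 3: max=4, min=823/216, spread=41/216
Step 4: max=1429/360, min=49709/12960, spread=347/2592
Step 5: max=14243/3600, min=3003463/777600, spread=2921/31104
Step 6: max=1702517/432000, min=180795461/46656000, spread=24611/373248
Step 7: max=38223259/9720000, min=10878717967/2799360000, spread=207329/4478976
Step 8: max=2034798401/518400000, min=653816447549/167961600000, spread=1746635/53747712

Answer: 1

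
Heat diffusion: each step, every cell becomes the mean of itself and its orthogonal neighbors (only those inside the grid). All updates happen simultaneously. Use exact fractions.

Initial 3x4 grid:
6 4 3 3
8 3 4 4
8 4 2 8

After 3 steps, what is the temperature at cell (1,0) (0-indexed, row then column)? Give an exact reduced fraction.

Step 1: cell (1,0) = 25/4
Step 2: cell (1,0) = 1411/240
Step 3: cell (1,0) = 77321/14400
Full grid after step 3:
  3797/720 1791/400 3601/900 8177/2160
  77321/14400 14387/3000 1011/250 6639/1600
  2989/540 34813/7200 32233/7200 4601/1080

Answer: 77321/14400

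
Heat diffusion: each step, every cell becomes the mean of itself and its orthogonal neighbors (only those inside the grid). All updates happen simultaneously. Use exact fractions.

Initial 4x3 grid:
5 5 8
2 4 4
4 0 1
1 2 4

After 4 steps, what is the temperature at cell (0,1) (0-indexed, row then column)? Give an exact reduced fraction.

Step 1: cell (0,1) = 11/2
Step 2: cell (0,1) = 109/24
Step 3: cell (0,1) = 32107/7200
Step 4: cell (0,1) = 1777193/432000
Full grid after step 4:
  28643/7200 1777193/432000 276637/64800
  60277/18000 644827/180000 392537/108000
  72643/27000 964979/360000 312697/108000
  291349/129600 2011741/864000 309049/129600

Answer: 1777193/432000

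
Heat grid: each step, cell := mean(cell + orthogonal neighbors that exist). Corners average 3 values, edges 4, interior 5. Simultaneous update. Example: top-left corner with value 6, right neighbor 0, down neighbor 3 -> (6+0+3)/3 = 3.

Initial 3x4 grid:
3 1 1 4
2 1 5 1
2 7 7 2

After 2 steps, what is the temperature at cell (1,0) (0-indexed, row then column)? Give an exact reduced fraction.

Step 1: cell (1,0) = 2
Step 2: cell (1,0) = 163/60
Full grid after step 2:
  11/6 189/80 37/16 31/12
  163/60 279/100 86/25 17/6
  119/36 491/120 95/24 139/36

Answer: 163/60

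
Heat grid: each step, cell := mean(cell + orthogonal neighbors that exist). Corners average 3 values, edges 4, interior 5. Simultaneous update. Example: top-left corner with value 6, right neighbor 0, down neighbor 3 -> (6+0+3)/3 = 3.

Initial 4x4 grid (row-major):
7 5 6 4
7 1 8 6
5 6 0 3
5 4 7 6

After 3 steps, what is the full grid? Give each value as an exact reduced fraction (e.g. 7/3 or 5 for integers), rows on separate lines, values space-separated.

After step 1:
  19/3 19/4 23/4 16/3
  5 27/5 21/5 21/4
  23/4 16/5 24/5 15/4
  14/3 11/2 17/4 16/3
After step 2:
  193/36 667/120 601/120 49/9
  1349/240 451/100 127/25 139/30
  1117/240 493/100 101/25 287/60
  191/36 1057/240 1193/240 40/9
After step 3:
  11909/2160 9197/1800 9491/1800 5431/1080
  36263/7200 30839/6000 13963/3000 17947/3600
  36919/7200 13523/3000 5713/1200 16111/3600
  5171/1080 35299/7200 32147/7200 10223/2160

Answer: 11909/2160 9197/1800 9491/1800 5431/1080
36263/7200 30839/6000 13963/3000 17947/3600
36919/7200 13523/3000 5713/1200 16111/3600
5171/1080 35299/7200 32147/7200 10223/2160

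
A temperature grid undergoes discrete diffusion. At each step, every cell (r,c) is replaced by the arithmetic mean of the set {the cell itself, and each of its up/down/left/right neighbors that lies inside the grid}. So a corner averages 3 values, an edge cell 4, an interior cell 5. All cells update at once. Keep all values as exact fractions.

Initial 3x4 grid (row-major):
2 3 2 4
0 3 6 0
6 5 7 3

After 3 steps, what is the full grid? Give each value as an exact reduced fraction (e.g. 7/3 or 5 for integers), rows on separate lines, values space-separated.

Answer: 1441/540 835/288 1517/480 1081/360
9047/2880 2093/600 1063/300 1993/576
8029/2160 581/144 1489/360 8171/2160

Derivation:
After step 1:
  5/3 5/2 15/4 2
  11/4 17/5 18/5 13/4
  11/3 21/4 21/4 10/3
After step 2:
  83/36 679/240 237/80 3
  689/240 7/2 77/20 731/240
  35/9 527/120 523/120 71/18
After step 3:
  1441/540 835/288 1517/480 1081/360
  9047/2880 2093/600 1063/300 1993/576
  8029/2160 581/144 1489/360 8171/2160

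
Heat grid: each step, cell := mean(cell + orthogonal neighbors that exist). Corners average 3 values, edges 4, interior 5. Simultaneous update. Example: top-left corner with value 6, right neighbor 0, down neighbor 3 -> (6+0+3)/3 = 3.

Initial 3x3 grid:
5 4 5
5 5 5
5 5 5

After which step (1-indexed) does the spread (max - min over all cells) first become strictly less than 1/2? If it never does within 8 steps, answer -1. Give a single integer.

Step 1: max=5, min=14/3, spread=1/3
  -> spread < 1/2 first at step 1
Step 2: max=5, min=1133/240, spread=67/240
Step 3: max=993/200, min=10363/2160, spread=1807/10800
Step 4: max=26639/5400, min=4162037/864000, spread=33401/288000
Step 5: max=2656609/540000, min=37650067/7776000, spread=3025513/38880000
Step 6: max=141244051/28800000, min=15087073133/3110400000, spread=53531/995328
Step 7: max=38088883949/7776000000, min=907087074151/186624000000, spread=450953/11943936
Step 8: max=4564591389481/933120000000, min=54478296439397/11197440000000, spread=3799043/143327232

Answer: 1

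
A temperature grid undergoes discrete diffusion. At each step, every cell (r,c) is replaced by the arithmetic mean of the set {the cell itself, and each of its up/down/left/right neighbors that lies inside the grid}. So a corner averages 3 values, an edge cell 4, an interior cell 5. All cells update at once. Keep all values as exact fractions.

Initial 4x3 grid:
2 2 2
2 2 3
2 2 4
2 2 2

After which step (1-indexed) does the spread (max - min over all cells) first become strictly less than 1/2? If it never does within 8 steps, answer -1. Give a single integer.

Step 1: max=11/4, min=2, spread=3/4
Step 2: max=317/120, min=2, spread=77/120
Step 3: max=8903/3600, min=371/180, spread=1483/3600
  -> spread < 1/2 first at step 3
Step 4: max=261581/108000, min=11443/5400, spread=10907/36000
Step 5: max=2301461/972000, min=232439/108000, spread=20951/97200
Step 6: max=227474039/97200000, min=21211909/9720000, spread=15354949/97200000
Step 7: max=1014929467/437400000, min=1283612431/583200000, spread=8355223/69984000
Step 8: max=120992606881/52488000000, min=8617404931/3888000000, spread=14904449/167961600

Answer: 3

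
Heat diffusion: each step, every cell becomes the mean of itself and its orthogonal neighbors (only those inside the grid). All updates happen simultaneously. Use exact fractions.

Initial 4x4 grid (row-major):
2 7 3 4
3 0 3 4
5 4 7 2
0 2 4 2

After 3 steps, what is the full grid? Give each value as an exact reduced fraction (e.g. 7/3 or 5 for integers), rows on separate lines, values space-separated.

Answer: 2413/720 8153/2400 26323/7200 7789/2160
1243/400 6811/2000 21163/6000 3221/900
2159/720 19301/6000 20767/6000 631/180
6131/2160 4387/1440 4811/1440 1445/432

Derivation:
After step 1:
  4 3 17/4 11/3
  5/2 17/5 17/5 13/4
  3 18/5 4 15/4
  7/3 5/2 15/4 8/3
After step 2:
  19/6 293/80 859/240 67/18
  129/40 159/50 183/50 211/60
  343/120 33/10 37/10 41/12
  47/18 731/240 155/48 61/18
After step 3:
  2413/720 8153/2400 26323/7200 7789/2160
  1243/400 6811/2000 21163/6000 3221/900
  2159/720 19301/6000 20767/6000 631/180
  6131/2160 4387/1440 4811/1440 1445/432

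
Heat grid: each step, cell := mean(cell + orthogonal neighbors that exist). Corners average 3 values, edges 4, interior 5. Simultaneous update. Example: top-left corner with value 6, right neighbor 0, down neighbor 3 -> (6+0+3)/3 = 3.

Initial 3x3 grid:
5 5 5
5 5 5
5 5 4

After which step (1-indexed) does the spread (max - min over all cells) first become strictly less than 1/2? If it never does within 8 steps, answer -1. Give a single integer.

Step 1: max=5, min=14/3, spread=1/3
  -> spread < 1/2 first at step 1
Step 2: max=5, min=85/18, spread=5/18
Step 3: max=5, min=1039/216, spread=41/216
Step 4: max=1789/360, min=62669/12960, spread=347/2592
Step 5: max=17843/3600, min=3781063/777600, spread=2921/31104
Step 6: max=2134517/432000, min=227451461/46656000, spread=24611/373248
Step 7: max=47943259/9720000, min=13678077967/2799360000, spread=207329/4478976
Step 8: max=2553198401/518400000, min=821778047549/167961600000, spread=1746635/53747712

Answer: 1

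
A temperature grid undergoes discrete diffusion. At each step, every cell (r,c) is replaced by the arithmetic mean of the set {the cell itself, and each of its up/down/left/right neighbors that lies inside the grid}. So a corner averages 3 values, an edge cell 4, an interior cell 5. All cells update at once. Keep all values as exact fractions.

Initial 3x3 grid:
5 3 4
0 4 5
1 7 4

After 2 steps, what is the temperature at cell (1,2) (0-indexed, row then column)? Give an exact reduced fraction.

Answer: 1043/240

Derivation:
Step 1: cell (1,2) = 17/4
Step 2: cell (1,2) = 1043/240
Full grid after step 2:
  55/18 217/60 49/12
  349/120 371/100 1043/240
  55/18 79/20 163/36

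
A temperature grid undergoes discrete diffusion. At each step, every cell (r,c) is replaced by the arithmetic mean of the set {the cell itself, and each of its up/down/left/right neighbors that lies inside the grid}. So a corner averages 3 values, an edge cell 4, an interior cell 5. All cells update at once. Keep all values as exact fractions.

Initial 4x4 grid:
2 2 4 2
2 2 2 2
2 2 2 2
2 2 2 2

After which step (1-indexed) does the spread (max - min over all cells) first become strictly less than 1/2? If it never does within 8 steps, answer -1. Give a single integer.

Answer: 3

Derivation:
Step 1: max=8/3, min=2, spread=2/3
Step 2: max=151/60, min=2, spread=31/60
Step 3: max=1291/540, min=2, spread=211/540
  -> spread < 1/2 first at step 3
Step 4: max=124843/54000, min=2, spread=16843/54000
Step 5: max=1110643/486000, min=9079/4500, spread=130111/486000
Step 6: max=32802367/14580000, min=547159/270000, spread=3255781/14580000
Step 7: max=975153691/437400000, min=551107/270000, spread=82360351/437400000
Step 8: max=28995316891/13122000000, min=99706441/48600000, spread=2074577821/13122000000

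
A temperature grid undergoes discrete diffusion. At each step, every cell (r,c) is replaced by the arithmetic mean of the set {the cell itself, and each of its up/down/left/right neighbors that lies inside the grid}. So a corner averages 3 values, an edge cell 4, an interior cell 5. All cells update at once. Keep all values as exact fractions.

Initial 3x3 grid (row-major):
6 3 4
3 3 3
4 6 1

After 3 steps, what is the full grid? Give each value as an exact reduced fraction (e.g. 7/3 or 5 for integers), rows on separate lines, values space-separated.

Answer: 703/180 6599/1800 7451/2160
3487/900 7293/2000 48167/14400
4183/1080 25921/7200 7301/2160

Derivation:
After step 1:
  4 4 10/3
  4 18/5 11/4
  13/3 7/2 10/3
After step 2:
  4 56/15 121/36
  239/60 357/100 781/240
  71/18 443/120 115/36
After step 3:
  703/180 6599/1800 7451/2160
  3487/900 7293/2000 48167/14400
  4183/1080 25921/7200 7301/2160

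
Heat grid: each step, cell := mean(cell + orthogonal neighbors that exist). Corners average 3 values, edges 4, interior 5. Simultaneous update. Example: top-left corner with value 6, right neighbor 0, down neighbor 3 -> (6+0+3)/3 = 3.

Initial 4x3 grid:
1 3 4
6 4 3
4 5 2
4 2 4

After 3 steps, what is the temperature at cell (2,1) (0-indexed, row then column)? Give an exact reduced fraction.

Answer: 887/250

Derivation:
Step 1: cell (2,1) = 17/5
Step 2: cell (2,1) = 98/25
Step 3: cell (2,1) = 887/250
Full grid after step 3:
  3901/1080 3047/900 7367/2160
  3307/900 22183/6000 24281/7200
  14113/3600 887/250 25201/7200
  7949/2160 5783/1600 3527/1080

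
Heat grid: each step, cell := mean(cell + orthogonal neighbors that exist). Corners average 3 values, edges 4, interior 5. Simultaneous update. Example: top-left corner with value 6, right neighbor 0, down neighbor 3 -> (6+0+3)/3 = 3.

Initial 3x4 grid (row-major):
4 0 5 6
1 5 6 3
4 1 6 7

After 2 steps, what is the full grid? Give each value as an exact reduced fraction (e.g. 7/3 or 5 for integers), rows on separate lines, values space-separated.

After step 1:
  5/3 7/2 17/4 14/3
  7/2 13/5 5 11/2
  2 4 5 16/3
After step 2:
  26/9 721/240 209/48 173/36
  293/120 93/25 447/100 41/8
  19/6 17/5 29/6 95/18

Answer: 26/9 721/240 209/48 173/36
293/120 93/25 447/100 41/8
19/6 17/5 29/6 95/18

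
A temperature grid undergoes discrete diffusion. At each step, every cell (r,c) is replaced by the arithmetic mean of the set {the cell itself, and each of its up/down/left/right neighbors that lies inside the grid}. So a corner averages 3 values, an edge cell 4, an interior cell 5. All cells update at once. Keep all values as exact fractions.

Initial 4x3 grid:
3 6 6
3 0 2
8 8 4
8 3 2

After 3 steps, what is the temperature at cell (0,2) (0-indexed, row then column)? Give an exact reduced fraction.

Answer: 8443/2160

Derivation:
Step 1: cell (0,2) = 14/3
Step 2: cell (0,2) = 137/36
Step 3: cell (0,2) = 8443/2160
Full grid after step 3:
  739/180 55223/14400 8443/2160
  10373/2400 6313/1500 13547/3600
  37439/7200 13411/3000 103/25
  5833/1080 71533/14400 3007/720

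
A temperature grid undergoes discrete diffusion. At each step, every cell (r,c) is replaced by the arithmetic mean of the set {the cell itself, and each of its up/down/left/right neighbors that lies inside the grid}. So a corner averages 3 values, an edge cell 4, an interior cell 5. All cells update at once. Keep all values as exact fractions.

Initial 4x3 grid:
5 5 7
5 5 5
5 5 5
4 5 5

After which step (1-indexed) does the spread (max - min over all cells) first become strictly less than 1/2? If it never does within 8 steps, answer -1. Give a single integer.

Answer: 4

Derivation:
Step 1: max=17/3, min=14/3, spread=1
Step 2: max=50/9, min=85/18, spread=5/6
Step 3: max=581/108, min=1039/216, spread=41/72
Step 4: max=69017/12960, min=125383/25920, spread=4217/8640
  -> spread < 1/2 first at step 4
Step 5: max=4088617/777600, min=7600979/1555200, spread=38417/103680
Step 6: max=243638783/46656000, min=458725501/93312000, spread=1903471/6220800
Step 7: max=14522777257/2799360000, min=27692658239/5598720000, spread=18038617/74649600
Step 8: max=867491822963/167961600000, min=1668685256701/335923200000, spread=883978523/4478976000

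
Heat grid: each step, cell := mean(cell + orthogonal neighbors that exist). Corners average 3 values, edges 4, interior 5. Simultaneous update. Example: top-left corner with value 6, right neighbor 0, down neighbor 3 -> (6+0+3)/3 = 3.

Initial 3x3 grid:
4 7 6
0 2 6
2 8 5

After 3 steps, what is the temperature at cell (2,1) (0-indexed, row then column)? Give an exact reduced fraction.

Answer: 61217/14400

Derivation:
Step 1: cell (2,1) = 17/4
Step 2: cell (2,1) = 1111/240
Step 3: cell (2,1) = 61217/14400
Full grid after step 3:
  8431/2160 7063/1600 5623/1080
  4241/1200 26929/6000 71867/14400
  8081/2160 61217/14400 686/135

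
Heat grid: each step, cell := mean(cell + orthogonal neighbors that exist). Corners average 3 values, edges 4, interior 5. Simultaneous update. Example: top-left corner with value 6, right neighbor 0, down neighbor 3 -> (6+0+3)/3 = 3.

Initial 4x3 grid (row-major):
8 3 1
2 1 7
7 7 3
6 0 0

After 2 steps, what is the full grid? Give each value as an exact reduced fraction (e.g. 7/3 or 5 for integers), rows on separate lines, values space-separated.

Answer: 145/36 61/16 119/36
55/12 367/100 179/48
269/60 103/25 237/80
157/36 731/240 17/6

Derivation:
After step 1:
  13/3 13/4 11/3
  9/2 4 3
  11/2 18/5 17/4
  13/3 13/4 1
After step 2:
  145/36 61/16 119/36
  55/12 367/100 179/48
  269/60 103/25 237/80
  157/36 731/240 17/6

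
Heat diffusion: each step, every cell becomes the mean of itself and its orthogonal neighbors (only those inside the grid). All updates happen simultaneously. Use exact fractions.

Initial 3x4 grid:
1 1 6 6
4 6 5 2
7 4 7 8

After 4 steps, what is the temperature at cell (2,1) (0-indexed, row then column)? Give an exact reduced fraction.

Step 1: cell (2,1) = 6
Step 2: cell (2,1) = 21/4
Step 3: cell (2,1) = 779/150
Step 4: cell (2,1) = 22283/4500
Full grid after step 4:
  85019/21600 8223/2000 30797/6750 622979/129600
  204457/48000 274619/60000 1760389/360000 4427831/864000
  102319/21600 22283/4500 285001/54000 694379/129600

Answer: 22283/4500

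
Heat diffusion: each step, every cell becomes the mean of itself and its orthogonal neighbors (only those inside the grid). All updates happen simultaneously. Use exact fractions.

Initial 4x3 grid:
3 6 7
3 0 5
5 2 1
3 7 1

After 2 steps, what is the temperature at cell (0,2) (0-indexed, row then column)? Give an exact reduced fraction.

Step 1: cell (0,2) = 6
Step 2: cell (0,2) = 53/12
Full grid after step 2:
  43/12 43/10 53/12
  33/10 81/25 147/40
  7/2 299/100 23/8
  23/6 57/16 17/6

Answer: 53/12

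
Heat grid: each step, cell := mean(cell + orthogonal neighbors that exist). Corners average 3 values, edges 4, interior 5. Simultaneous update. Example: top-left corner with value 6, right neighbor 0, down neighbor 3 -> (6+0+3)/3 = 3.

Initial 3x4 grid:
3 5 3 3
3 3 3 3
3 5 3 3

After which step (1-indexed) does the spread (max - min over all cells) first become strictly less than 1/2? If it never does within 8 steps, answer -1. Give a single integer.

Answer: 3

Derivation:
Step 1: max=19/5, min=3, spread=4/5
Step 2: max=217/60, min=3, spread=37/60
Step 3: max=1897/540, min=113/36, spread=101/270
  -> spread < 1/2 first at step 3
Step 4: max=47051/13500, min=7141/2250, spread=841/2700
Step 5: max=105004/30375, min=261299/81000, spread=11227/48600
Step 6: max=167334341/48600000, min=13139543/4050000, spread=386393/1944000
Step 7: max=1497099481/437400000, min=794441437/243000000, spread=41940559/273375000
Step 8: max=597256076621/174960000000, min=47824281083/14580000000, spread=186917629/1399680000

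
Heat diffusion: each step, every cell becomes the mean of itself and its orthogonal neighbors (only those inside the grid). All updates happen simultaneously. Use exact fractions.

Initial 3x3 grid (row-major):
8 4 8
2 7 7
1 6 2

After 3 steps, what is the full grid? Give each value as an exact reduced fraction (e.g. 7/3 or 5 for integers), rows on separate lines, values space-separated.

After step 1:
  14/3 27/4 19/3
  9/2 26/5 6
  3 4 5
After step 2:
  191/36 459/80 229/36
  521/120 529/100 169/30
  23/6 43/10 5
After step 3:
  11077/2160 27233/4800 12767/2160
  33787/7200 10121/2000 2507/450
  499/120 5527/1200 224/45

Answer: 11077/2160 27233/4800 12767/2160
33787/7200 10121/2000 2507/450
499/120 5527/1200 224/45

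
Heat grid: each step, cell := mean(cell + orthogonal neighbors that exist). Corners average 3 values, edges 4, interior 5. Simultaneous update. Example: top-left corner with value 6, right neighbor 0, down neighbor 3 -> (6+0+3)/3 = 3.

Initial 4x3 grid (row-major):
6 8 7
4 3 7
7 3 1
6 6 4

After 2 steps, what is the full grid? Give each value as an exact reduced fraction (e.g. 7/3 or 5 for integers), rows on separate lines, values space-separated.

After step 1:
  6 6 22/3
  5 5 9/2
  5 4 15/4
  19/3 19/4 11/3
After step 2:
  17/3 73/12 107/18
  21/4 49/10 247/48
  61/12 9/2 191/48
  193/36 75/16 73/18

Answer: 17/3 73/12 107/18
21/4 49/10 247/48
61/12 9/2 191/48
193/36 75/16 73/18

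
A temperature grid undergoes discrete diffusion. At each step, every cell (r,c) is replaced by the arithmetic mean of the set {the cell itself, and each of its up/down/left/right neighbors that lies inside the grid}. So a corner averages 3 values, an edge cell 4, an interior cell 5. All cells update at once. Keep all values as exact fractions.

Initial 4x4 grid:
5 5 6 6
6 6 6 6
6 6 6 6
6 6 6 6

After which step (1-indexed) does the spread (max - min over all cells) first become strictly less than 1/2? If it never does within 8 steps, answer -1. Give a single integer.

Answer: 2

Derivation:
Step 1: max=6, min=16/3, spread=2/3
Step 2: max=6, min=199/36, spread=17/36
  -> spread < 1/2 first at step 2
Step 3: max=6, min=758/135, spread=52/135
Step 4: max=6, min=11509/2025, spread=641/2025
Step 5: max=53921/9000, min=695699/121500, spread=64469/243000
Step 6: max=3230471/540000, min=83980169/14580000, spread=810637/3645000
Step 7: max=6449047/1080000, min=2530118927/437400000, spread=20436277/109350000
Step 8: max=579431759/97200000, min=76162646597/13122000000, spread=515160217/3280500000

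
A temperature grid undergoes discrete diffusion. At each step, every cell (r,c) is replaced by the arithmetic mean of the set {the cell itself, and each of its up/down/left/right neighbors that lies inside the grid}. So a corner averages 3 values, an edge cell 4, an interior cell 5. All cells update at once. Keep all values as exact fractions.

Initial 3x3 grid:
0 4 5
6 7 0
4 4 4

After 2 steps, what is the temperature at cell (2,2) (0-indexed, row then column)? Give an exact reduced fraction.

Answer: 137/36

Derivation:
Step 1: cell (2,2) = 8/3
Step 2: cell (2,2) = 137/36
Full grid after step 2:
  139/36 109/30 11/3
  329/80 106/25 52/15
  41/9 977/240 137/36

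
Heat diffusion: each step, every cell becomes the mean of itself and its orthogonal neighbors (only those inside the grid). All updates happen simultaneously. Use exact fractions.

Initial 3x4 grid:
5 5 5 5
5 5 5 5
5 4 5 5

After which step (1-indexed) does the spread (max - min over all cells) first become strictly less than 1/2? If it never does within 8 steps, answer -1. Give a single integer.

Step 1: max=5, min=14/3, spread=1/3
  -> spread < 1/2 first at step 1
Step 2: max=5, min=569/120, spread=31/120
Step 3: max=5, min=5189/1080, spread=211/1080
Step 4: max=8953/1800, min=523103/108000, spread=14077/108000
Step 5: max=536317/108000, min=4719593/972000, spread=5363/48600
Step 6: max=297131/60000, min=142059191/29160000, spread=93859/1166400
Step 7: max=480663533/97200000, min=8537725519/1749600000, spread=4568723/69984000
Step 8: max=14398381111/2916000000, min=513099564371/104976000000, spread=8387449/167961600

Answer: 1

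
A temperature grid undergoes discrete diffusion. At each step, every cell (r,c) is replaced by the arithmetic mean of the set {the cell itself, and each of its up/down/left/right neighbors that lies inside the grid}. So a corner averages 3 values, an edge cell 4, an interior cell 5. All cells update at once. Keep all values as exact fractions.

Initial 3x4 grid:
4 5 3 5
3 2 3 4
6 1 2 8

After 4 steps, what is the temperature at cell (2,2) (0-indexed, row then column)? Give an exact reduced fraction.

Step 1: cell (2,2) = 7/2
Step 2: cell (2,2) = 823/240
Step 3: cell (2,2) = 26161/7200
Step 4: cell (2,2) = 778387/216000
Full grid after step 4:
  151319/43200 64151/18000 5573/1500 10709/2700
  2950793/864000 1230397/360000 665011/180000 846367/216000
  428407/129600 730187/216000 778387/216000 253291/64800

Answer: 778387/216000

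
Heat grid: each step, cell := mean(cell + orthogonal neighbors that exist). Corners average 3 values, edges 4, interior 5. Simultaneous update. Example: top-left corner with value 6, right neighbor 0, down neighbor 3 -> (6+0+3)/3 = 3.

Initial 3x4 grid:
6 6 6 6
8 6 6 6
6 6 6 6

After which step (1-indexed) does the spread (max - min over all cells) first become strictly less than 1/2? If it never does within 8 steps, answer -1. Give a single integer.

Answer: 3

Derivation:
Step 1: max=20/3, min=6, spread=2/3
Step 2: max=787/120, min=6, spread=67/120
Step 3: max=6917/1080, min=6, spread=437/1080
  -> spread < 1/2 first at step 3
Step 4: max=2749531/432000, min=3009/500, spread=29951/86400
Step 5: max=24543821/3888000, min=20408/3375, spread=206761/777600
Step 6: max=9787395571/1555200000, min=16365671/2700000, spread=14430763/62208000
Step 7: max=584979741689/93312000000, min=1313652727/216000000, spread=139854109/746496000
Step 8: max=35014791890251/5598720000000, min=118491228977/19440000000, spread=7114543559/44789760000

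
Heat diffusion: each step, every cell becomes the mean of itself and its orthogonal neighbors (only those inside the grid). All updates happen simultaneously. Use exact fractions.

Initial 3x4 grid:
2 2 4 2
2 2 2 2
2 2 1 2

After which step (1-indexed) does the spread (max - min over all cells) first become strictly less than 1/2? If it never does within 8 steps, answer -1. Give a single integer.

Step 1: max=8/3, min=5/3, spread=1
Step 2: max=37/15, min=65/36, spread=119/180
Step 3: max=629/270, min=6851/3600, spread=4607/10800
  -> spread < 1/2 first at step 3
Step 4: max=242897/108000, min=70429/36000, spread=3161/10800
Step 5: max=2143157/972000, min=644549/324000, spread=20951/97200
Step 6: max=63274559/29160000, min=4894007/2430000, spread=181859/1166400
Step 7: max=3760224481/1749600000, min=591890651/291600000, spread=8355223/69984000
Step 8: max=223871498129/104976000000, min=2234960599/1093500000, spread=14904449/167961600

Answer: 3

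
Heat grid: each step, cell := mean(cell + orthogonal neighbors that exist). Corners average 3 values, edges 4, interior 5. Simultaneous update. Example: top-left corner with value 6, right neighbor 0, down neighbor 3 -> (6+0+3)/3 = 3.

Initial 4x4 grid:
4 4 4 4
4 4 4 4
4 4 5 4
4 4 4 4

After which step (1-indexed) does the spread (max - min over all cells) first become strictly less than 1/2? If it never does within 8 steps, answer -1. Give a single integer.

Step 1: max=17/4, min=4, spread=1/4
  -> spread < 1/2 first at step 1
Step 2: max=211/50, min=4, spread=11/50
Step 3: max=9967/2400, min=4, spread=367/2400
Step 4: max=44771/10800, min=2413/600, spread=1337/10800
Step 5: max=1337669/324000, min=72469/18000, spread=33227/324000
Step 6: max=40094327/9720000, min=436049/108000, spread=849917/9720000
Step 7: max=1200114347/291600000, min=6548533/1620000, spread=21378407/291600000
Step 8: max=35958462371/8748000000, min=1967688343/486000000, spread=540072197/8748000000

Answer: 1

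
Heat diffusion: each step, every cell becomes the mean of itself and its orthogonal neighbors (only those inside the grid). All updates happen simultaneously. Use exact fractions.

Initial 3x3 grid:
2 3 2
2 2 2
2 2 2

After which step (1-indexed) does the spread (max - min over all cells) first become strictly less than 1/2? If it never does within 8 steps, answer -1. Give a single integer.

Step 1: max=7/3, min=2, spread=1/3
  -> spread < 1/2 first at step 1
Step 2: max=547/240, min=2, spread=67/240
Step 3: max=4757/2160, min=407/200, spread=1807/10800
Step 4: max=1885963/864000, min=11161/5400, spread=33401/288000
Step 5: max=16781933/7776000, min=1123391/540000, spread=3025513/38880000
Step 6: max=6685726867/3110400000, min=60355949/28800000, spread=53531/995328
Step 7: max=399280925849/186624000000, min=16343116051/7776000000, spread=450953/11943936
Step 8: max=23903783560603/11197440000000, min=1967248610519/933120000000, spread=3799043/143327232

Answer: 1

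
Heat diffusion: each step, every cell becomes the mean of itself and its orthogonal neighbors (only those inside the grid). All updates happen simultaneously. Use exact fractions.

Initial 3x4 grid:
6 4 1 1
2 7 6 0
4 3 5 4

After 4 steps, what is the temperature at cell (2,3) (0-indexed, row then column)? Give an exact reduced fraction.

Answer: 16157/4800

Derivation:
Step 1: cell (2,3) = 3
Step 2: cell (2,3) = 41/12
Step 3: cell (2,3) = 599/180
Step 4: cell (2,3) = 16157/4800
Full grid after step 4:
  178043/43200 138229/36000 357857/108000 376289/129600
  1194587/288000 160121/40000 1264889/360000 2673421/864000
  181193/43200 291583/72000 267863/72000 16157/4800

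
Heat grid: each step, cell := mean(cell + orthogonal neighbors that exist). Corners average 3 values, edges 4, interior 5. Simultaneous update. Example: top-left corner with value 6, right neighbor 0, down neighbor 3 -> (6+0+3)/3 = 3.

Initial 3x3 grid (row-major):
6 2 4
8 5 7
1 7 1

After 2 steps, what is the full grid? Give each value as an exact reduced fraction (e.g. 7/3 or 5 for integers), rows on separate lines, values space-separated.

Answer: 175/36 1183/240 77/18
161/30 114/25 1163/240
83/18 589/120 17/4

Derivation:
After step 1:
  16/3 17/4 13/3
  5 29/5 17/4
  16/3 7/2 5
After step 2:
  175/36 1183/240 77/18
  161/30 114/25 1163/240
  83/18 589/120 17/4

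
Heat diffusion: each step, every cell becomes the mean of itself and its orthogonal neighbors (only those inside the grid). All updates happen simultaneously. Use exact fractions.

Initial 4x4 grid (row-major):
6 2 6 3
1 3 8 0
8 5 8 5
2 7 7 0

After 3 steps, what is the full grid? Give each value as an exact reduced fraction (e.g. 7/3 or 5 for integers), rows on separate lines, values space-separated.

After step 1:
  3 17/4 19/4 3
  9/2 19/5 5 4
  4 31/5 33/5 13/4
  17/3 21/4 11/2 4
After step 2:
  47/12 79/20 17/4 47/12
  153/40 19/4 483/100 61/16
  611/120 517/100 531/100 357/80
  179/36 1357/240 427/80 17/4
After step 3:
  1403/360 253/60 1271/300 575/144
  211/48 901/200 9181/2000 10213/2400
  17153/3600 31171/6000 2511/500 3567/800
  11317/2160 38041/7200 12331/2400 281/60

Answer: 1403/360 253/60 1271/300 575/144
211/48 901/200 9181/2000 10213/2400
17153/3600 31171/6000 2511/500 3567/800
11317/2160 38041/7200 12331/2400 281/60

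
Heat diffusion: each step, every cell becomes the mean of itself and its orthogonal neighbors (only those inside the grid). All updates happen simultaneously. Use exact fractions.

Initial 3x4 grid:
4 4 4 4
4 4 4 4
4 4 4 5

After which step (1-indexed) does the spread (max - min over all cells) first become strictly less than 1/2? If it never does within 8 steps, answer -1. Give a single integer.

Step 1: max=13/3, min=4, spread=1/3
  -> spread < 1/2 first at step 1
Step 2: max=77/18, min=4, spread=5/18
Step 3: max=905/216, min=4, spread=41/216
Step 4: max=107897/25920, min=4, spread=4217/25920
Step 5: max=6429949/1555200, min=28879/7200, spread=38417/311040
Step 6: max=384448211/93312000, min=578597/144000, spread=1903471/18662400
Step 7: max=22995869089/5598720000, min=17395759/4320000, spread=18038617/223948800
Step 8: max=1376960982851/335923200000, min=1568126759/388800000, spread=883978523/13436928000

Answer: 1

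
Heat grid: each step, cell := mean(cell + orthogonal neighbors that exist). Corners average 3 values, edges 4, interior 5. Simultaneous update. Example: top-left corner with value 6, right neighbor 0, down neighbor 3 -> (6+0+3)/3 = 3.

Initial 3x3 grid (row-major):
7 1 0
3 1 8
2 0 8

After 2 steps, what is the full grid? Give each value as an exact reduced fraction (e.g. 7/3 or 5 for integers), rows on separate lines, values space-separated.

Answer: 55/18 691/240 19/6
671/240 151/50 911/240
23/9 247/80 37/9

Derivation:
After step 1:
  11/3 9/4 3
  13/4 13/5 17/4
  5/3 11/4 16/3
After step 2:
  55/18 691/240 19/6
  671/240 151/50 911/240
  23/9 247/80 37/9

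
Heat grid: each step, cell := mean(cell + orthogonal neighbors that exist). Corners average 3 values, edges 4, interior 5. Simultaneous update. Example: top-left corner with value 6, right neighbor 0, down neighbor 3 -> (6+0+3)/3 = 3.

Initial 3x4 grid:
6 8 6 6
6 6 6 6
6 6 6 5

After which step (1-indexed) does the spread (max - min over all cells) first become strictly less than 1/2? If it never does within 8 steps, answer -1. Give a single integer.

Step 1: max=20/3, min=17/3, spread=1
Step 2: max=391/60, min=103/18, spread=143/180
Step 3: max=3451/540, min=1255/216, spread=209/360
Step 4: max=102241/16200, min=763283/129600, spread=3643/8640
  -> spread < 1/2 first at step 4
Step 5: max=6102149/972000, min=46140607/7776000, spread=178439/518400
Step 6: max=363831451/58320000, min=2787977633/466560000, spread=1635653/6220800
Step 7: max=10871266567/1749600000, min=168030459547/27993600000, spread=78797407/373248000
Step 8: max=81240830791/13122000000, min=10120580045873/1679616000000, spread=741990121/4478976000

Answer: 4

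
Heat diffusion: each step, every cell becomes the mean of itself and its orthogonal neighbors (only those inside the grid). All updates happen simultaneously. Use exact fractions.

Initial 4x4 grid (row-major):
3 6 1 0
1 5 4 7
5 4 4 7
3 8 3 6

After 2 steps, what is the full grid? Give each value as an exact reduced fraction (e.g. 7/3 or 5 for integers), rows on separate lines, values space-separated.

Answer: 127/36 83/24 401/120 119/36
169/48 413/100 397/100 521/120
1037/240 427/100 501/100 607/120
157/36 1217/240 1169/240 199/36

Derivation:
After step 1:
  10/3 15/4 11/4 8/3
  7/2 4 21/5 9/2
  13/4 26/5 22/5 6
  16/3 9/2 21/4 16/3
After step 2:
  127/36 83/24 401/120 119/36
  169/48 413/100 397/100 521/120
  1037/240 427/100 501/100 607/120
  157/36 1217/240 1169/240 199/36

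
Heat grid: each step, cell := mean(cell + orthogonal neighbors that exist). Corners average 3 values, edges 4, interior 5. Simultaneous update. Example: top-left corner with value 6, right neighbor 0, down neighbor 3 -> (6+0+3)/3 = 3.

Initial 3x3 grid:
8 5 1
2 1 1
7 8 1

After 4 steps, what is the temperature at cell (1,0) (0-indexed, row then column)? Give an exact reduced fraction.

Answer: 1807733/432000

Derivation:
Step 1: cell (1,0) = 9/2
Step 2: cell (1,0) = 557/120
Step 3: cell (1,0) = 31039/7200
Step 4: cell (1,0) = 1807733/432000
Full grid after step 4:
  172541/43200 3060341/864000 391273/129600
  1807733/432000 648071/180000 672679/216000
  546473/129600 364399/96000 421723/129600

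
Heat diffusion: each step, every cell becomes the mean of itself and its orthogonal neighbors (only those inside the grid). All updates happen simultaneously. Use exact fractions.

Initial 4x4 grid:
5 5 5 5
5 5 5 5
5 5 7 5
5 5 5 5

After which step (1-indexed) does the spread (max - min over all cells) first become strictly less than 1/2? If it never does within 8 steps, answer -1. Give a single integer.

Step 1: max=11/2, min=5, spread=1/2
Step 2: max=136/25, min=5, spread=11/25
  -> spread < 1/2 first at step 2
Step 3: max=6367/1200, min=5, spread=367/1200
Step 4: max=28571/5400, min=1513/300, spread=1337/5400
Step 5: max=851669/162000, min=45469/9000, spread=33227/162000
Step 6: max=25514327/4860000, min=274049/54000, spread=849917/4860000
Step 7: max=762714347/145800000, min=4118533/810000, spread=21378407/145800000
Step 8: max=22836462371/4374000000, min=1238688343/243000000, spread=540072197/4374000000

Answer: 2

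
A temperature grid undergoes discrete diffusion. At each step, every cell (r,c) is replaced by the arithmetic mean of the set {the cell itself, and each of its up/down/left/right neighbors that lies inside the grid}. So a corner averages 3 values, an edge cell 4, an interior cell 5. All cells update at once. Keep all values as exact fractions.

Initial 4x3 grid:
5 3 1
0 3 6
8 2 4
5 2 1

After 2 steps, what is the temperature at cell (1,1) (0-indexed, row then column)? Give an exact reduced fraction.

Step 1: cell (1,1) = 14/5
Step 2: cell (1,1) = 171/50
Full grid after step 2:
  29/9 59/20 59/18
  793/240 171/50 773/240
  331/80 161/50 773/240
  15/4 409/120 97/36

Answer: 171/50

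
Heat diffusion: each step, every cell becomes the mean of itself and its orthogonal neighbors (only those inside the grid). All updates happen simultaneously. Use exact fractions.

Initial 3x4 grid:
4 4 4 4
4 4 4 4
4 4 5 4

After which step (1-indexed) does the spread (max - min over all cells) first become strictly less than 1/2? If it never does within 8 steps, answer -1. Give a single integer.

Answer: 1

Derivation:
Step 1: max=13/3, min=4, spread=1/3
  -> spread < 1/2 first at step 1
Step 2: max=511/120, min=4, spread=31/120
Step 3: max=4531/1080, min=4, spread=211/1080
Step 4: max=448897/108000, min=7247/1800, spread=14077/108000
Step 5: max=4028407/972000, min=435683/108000, spread=5363/48600
Step 6: max=120380809/29160000, min=242869/60000, spread=93859/1166400
Step 7: max=7208674481/1749600000, min=394136467/97200000, spread=4568723/69984000
Step 8: max=431684435629/104976000000, min=11845618889/2916000000, spread=8387449/167961600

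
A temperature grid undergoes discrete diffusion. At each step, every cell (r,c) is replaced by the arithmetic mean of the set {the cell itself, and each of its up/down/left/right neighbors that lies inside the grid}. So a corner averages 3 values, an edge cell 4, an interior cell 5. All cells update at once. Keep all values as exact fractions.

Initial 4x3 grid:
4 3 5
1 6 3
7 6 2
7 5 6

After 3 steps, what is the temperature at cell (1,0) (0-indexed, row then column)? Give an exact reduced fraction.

Answer: 6359/1440

Derivation:
Step 1: cell (1,0) = 9/2
Step 2: cell (1,0) = 973/240
Step 3: cell (1,0) = 6359/1440
Full grid after step 3:
  8353/2160 5761/1440 8383/2160
  6359/1440 2513/600 6059/1440
  7249/1440 368/75 6529/1440
  11987/2160 949/180 10637/2160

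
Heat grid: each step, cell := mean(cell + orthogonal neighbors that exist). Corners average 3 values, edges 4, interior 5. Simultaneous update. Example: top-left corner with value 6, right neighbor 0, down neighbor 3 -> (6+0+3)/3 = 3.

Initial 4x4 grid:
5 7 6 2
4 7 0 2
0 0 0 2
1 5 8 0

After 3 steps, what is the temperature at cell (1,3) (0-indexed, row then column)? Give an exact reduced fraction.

Step 1: cell (1,3) = 3/2
Step 2: cell (1,3) = 53/24
Step 3: cell (1,3) = 4409/1800
Full grid after step 3:
  9701/2160 643/144 13003/3600 659/216
  5401/1440 20939/6000 1829/600 4409/1800
  1291/480 1393/500 3031/1200 4061/1800
  149/60 1273/480 19199/7200 1081/432

Answer: 4409/1800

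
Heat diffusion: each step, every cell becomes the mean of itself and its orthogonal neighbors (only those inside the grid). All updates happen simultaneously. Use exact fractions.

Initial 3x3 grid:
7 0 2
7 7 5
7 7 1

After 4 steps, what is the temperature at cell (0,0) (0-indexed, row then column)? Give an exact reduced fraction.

Answer: 20527/4050

Derivation:
Step 1: cell (0,0) = 14/3
Step 2: cell (0,0) = 47/9
Step 3: cell (0,0) = 2743/540
Step 4: cell (0,0) = 20527/4050
Full grid after step 4:
  20527/4050 327349/72000 536689/129600
  292543/54000 1775281/360000 3789313/864000
  41023/7200 2262469/432000 616639/129600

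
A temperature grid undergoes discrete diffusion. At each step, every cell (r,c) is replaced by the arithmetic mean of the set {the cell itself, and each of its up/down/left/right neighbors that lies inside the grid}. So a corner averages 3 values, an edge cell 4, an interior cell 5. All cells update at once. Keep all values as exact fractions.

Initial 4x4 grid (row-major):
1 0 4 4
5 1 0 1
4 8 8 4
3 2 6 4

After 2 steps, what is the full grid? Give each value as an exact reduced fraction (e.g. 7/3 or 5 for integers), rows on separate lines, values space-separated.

After step 1:
  2 3/2 2 3
  11/4 14/5 14/5 9/4
  5 23/5 26/5 17/4
  3 19/4 5 14/3
After step 2:
  25/12 83/40 93/40 29/12
  251/80 289/100 301/100 123/40
  307/80 447/100 437/100 491/120
  17/4 347/80 1177/240 167/36

Answer: 25/12 83/40 93/40 29/12
251/80 289/100 301/100 123/40
307/80 447/100 437/100 491/120
17/4 347/80 1177/240 167/36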